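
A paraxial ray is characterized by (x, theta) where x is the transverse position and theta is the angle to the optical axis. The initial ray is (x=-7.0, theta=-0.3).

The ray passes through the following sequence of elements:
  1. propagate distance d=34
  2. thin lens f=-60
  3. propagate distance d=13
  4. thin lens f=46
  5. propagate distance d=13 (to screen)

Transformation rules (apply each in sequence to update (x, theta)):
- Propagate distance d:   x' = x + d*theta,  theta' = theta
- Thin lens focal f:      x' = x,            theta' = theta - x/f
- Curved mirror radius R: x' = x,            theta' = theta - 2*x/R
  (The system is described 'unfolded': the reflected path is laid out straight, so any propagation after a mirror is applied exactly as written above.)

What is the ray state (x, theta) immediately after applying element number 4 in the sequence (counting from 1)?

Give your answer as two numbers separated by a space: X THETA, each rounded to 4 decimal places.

Initial: x=-7.0000 theta=-0.3000
After 1 (propagate distance d=34): x=-17.2000 theta=-0.3000
After 2 (thin lens f=-60): x=-17.2000 theta=-44/75 (≈-0.5867)
After 3 (propagate distance d=13): x=-1862/75 (≈-24.8267) theta=-44/75 (≈-0.5867)
After 4 (thin lens f=46): x=-1862/75 (≈-24.8267) theta=-27/575 (≈-0.0470)
Rounded to 4 decimal places: x = -24.8267, theta = -0.0470

Answer: -24.8267 -0.0470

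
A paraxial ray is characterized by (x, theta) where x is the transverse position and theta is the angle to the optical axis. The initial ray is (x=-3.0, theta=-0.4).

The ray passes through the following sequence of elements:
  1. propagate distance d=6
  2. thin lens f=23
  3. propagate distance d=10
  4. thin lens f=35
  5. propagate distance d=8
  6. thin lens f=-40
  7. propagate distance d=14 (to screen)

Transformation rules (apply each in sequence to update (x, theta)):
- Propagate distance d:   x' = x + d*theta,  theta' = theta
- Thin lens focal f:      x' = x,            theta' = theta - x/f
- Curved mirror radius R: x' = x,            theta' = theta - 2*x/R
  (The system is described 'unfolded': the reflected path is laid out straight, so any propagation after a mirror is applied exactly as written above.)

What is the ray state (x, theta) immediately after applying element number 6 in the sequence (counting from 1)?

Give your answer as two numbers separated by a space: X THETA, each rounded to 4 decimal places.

Answer: -6.7620 -0.1328

Derivation:
Initial: x=-3.0000 theta=-0.4000
After 1 (propagate distance d=6): x=-5.4000 theta=-0.4000
After 2 (thin lens f=23): x=-5.4000 theta=-19/115 (≈-0.1652)
After 3 (propagate distance d=10): x=-811/115 (≈-7.0522) theta=-19/115 (≈-0.1652)
After 4 (thin lens f=35): x=-811/115 (≈-7.0522) theta=146/4025 (≈0.0363)
After 5 (propagate distance d=8): x=-27217/4025 (≈-6.7620) theta=146/4025 (≈0.0363)
After 6 (thin lens f=-40): x=-27217/4025 (≈-6.7620) theta=-21377/161000 (≈-0.1328)
Rounded to 4 decimal places: x = -6.7620, theta = -0.1328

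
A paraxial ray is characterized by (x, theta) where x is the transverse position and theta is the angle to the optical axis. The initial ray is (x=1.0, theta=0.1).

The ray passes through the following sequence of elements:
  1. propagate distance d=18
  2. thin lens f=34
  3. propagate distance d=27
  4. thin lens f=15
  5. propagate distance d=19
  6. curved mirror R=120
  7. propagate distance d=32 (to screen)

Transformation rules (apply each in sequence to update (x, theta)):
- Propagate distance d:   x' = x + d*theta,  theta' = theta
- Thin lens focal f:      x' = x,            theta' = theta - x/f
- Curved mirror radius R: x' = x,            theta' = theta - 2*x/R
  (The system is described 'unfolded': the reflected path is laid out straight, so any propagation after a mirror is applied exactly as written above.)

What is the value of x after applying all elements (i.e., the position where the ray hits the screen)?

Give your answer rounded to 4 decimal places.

Initial: x=1.0000 theta=0.1000
After 1 (propagate distance d=18): x=2.8000 theta=0.1000
After 2 (thin lens f=34): x=2.8000 theta=3/170 (≈0.0176)
After 3 (propagate distance d=27): x=557/170 (≈3.2765) theta=3/170 (≈0.0176)
After 4 (thin lens f=15): x=557/170 (≈3.2765) theta=-256/1275 (≈-0.2008)
After 5 (propagate distance d=19): x=-1373/2550 (≈-0.5384) theta=-256/1275 (≈-0.2008)
After 6 (curved mirror R=120): x=-1373/2550 (≈-0.5384) theta=-29347/153000 (≈-0.1918)
After 7 (propagate distance d=32 (to screen)): x=-255371/38250 (≈-6.6764) theta=-29347/153000 (≈-0.1918)
Rounded to 4 decimal places: x = -6.6764

Answer: -6.6764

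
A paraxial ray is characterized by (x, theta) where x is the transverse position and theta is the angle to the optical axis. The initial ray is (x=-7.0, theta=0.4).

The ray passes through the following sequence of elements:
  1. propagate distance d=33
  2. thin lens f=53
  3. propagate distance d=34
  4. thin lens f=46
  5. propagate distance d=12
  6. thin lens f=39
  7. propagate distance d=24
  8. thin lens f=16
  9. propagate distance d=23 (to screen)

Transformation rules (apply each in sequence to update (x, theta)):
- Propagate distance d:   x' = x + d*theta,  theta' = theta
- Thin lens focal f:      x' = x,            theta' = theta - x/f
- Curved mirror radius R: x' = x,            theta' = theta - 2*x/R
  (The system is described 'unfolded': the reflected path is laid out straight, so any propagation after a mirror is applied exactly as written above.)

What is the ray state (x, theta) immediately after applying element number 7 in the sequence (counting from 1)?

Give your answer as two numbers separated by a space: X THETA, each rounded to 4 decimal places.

Initial: x=-7.0000 theta=0.4000
After 1 (propagate distance d=33): x=6.2000 theta=0.4000
After 2 (thin lens f=53): x=6.2000 theta=15/53 (≈0.2830)
After 3 (propagate distance d=34): x=4193/265 (≈15.8226) theta=15/53 (≈0.2830)
After 4 (thin lens f=46): x=4193/265 (≈15.8226) theta=-743/12190 (≈-0.0610)
After 5 (propagate distance d=12): x=91981/6095 (≈15.0912) theta=-743/12190 (≈-0.0610)
After 6 (thin lens f=39): x=91981/6095 (≈15.0912) theta=-212939/475410 (≈-0.4479)
After 7 (propagate distance d=24): x=343997/79235 (≈4.3415) theta=-212939/475410 (≈-0.4479)
Rounded to 4 decimal places: x = 4.3415, theta = -0.4479

Answer: 4.3415 -0.4479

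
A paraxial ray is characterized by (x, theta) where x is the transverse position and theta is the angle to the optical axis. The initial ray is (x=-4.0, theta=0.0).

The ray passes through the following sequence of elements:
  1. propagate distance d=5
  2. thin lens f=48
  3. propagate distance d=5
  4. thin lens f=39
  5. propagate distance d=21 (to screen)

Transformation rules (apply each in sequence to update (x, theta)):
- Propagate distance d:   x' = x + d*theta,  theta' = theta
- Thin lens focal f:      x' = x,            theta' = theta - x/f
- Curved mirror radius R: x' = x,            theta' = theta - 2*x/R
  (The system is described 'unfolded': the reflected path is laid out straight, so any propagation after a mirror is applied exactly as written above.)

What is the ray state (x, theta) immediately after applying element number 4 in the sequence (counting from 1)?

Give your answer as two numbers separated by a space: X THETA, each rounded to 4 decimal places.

Answer: -3.5833 0.1752

Derivation:
Initial: x=-4.0000 theta=0.0000
After 1 (propagate distance d=5): x=-4.0000 theta=0.0000
After 2 (thin lens f=48): x=-4.0000 theta=1/12 (≈0.0833)
After 3 (propagate distance d=5): x=-43/12 (≈-3.5833) theta=1/12 (≈0.0833)
After 4 (thin lens f=39): x=-43/12 (≈-3.5833) theta=41/234 (≈0.1752)
Rounded to 4 decimal places: x = -3.5833, theta = 0.1752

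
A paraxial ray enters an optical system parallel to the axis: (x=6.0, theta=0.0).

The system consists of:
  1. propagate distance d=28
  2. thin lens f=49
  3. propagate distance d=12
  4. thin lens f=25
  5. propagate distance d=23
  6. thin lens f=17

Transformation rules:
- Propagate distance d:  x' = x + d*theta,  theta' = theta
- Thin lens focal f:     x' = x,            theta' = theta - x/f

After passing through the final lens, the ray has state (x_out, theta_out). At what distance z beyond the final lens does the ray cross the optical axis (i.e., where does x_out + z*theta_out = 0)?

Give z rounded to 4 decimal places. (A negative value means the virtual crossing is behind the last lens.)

Initial: x=6.0000 theta=0.0000
After 1 (propagate distance d=28): x=6.0000 theta=0.0000
After 2 (thin lens f=49): x=6.0000 theta=-6/49 (≈-0.1224)
After 3 (propagate distance d=12): x=222/49 (≈4.5306) theta=-6/49 (≈-0.1224)
After 4 (thin lens f=25): x=222/49 (≈4.5306) theta=-372/1225 (≈-0.3037)
After 5 (propagate distance d=23): x=-3006/1225 (≈-2.4539) theta=-372/1225 (≈-0.3037)
After 6 (thin lens f=17): x=-3006/1225 (≈-2.4539) theta=-474/2975 (≈-0.1593)
z_focus = -x_out/theta_out = -(-3006/1225)/(-474/2975) = -8517/553 ≈ -15.4014
Rounded to 4 decimal places: z = -15.4014

Answer: -15.4014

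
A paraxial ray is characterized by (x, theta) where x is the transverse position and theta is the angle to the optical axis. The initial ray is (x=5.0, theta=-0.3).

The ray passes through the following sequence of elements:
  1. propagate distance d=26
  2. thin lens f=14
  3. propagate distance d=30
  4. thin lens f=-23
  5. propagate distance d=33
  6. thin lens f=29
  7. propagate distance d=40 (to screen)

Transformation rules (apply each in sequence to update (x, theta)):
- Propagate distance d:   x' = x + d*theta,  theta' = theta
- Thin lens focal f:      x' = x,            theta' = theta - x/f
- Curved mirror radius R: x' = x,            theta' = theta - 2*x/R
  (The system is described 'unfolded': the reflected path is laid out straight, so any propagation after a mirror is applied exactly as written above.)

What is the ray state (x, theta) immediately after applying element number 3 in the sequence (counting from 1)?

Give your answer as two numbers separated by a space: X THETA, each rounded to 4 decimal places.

Answer: -5.8000 -0.1000

Derivation:
Initial: x=5.0000 theta=-0.3000
After 1 (propagate distance d=26): x=-2.8000 theta=-0.3000
After 2 (thin lens f=14): x=-2.8000 theta=-0.1000
After 3 (propagate distance d=30): x=-5.8000 theta=-0.1000
Rounded to 4 decimal places: x = -5.8000, theta = -0.1000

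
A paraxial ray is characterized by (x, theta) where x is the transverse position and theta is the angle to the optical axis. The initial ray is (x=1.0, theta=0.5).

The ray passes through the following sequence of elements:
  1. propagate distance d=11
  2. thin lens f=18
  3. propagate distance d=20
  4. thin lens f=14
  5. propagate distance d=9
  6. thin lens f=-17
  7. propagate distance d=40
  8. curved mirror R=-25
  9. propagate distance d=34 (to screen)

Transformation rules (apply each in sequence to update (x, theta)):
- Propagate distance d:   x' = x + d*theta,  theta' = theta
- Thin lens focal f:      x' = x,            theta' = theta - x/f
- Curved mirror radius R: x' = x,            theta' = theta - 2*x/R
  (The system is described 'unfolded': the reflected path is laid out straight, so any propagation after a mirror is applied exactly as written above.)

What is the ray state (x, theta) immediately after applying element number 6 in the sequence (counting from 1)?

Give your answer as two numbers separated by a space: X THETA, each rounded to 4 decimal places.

Answer: 4.5635 -0.2554

Derivation:
Initial: x=1.0000 theta=0.5000
After 1 (propagate distance d=11): x=6.5000 theta=0.5000
After 2 (thin lens f=18): x=6.5000 theta=5/36 (≈0.1389)
After 3 (propagate distance d=20): x=167/18 (≈9.2778) theta=5/36 (≈0.1389)
After 4 (thin lens f=14): x=167/18 (≈9.2778) theta=-11/21 (≈-0.5238)
After 5 (propagate distance d=9): x=575/126 (≈4.5635) theta=-11/21 (≈-0.5238)
After 6 (thin lens f=-17): x=575/126 (≈4.5635) theta=-547/2142 (≈-0.2554)
Rounded to 4 decimal places: x = 4.5635, theta = -0.2554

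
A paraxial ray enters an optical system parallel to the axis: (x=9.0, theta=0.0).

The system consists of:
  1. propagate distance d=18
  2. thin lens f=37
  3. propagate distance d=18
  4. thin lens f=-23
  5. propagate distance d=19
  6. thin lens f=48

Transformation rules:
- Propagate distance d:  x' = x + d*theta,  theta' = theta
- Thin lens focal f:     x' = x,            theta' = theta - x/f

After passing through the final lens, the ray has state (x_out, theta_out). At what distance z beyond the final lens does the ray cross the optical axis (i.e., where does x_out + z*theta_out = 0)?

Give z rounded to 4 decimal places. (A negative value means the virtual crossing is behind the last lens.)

Initial: x=9.0000 theta=0.0000
After 1 (propagate distance d=18): x=9.0000 theta=0.0000
After 2 (thin lens f=37): x=9.0000 theta=-9/37 (≈-0.2432)
After 3 (propagate distance d=18): x=171/37 (≈4.6216) theta=-9/37 (≈-0.2432)
After 4 (thin lens f=-23): x=171/37 (≈4.6216) theta=-36/851 (≈-0.0423)
After 5 (propagate distance d=19): x=3249/851 (≈3.8179) theta=-36/851 (≈-0.0423)
After 6 (thin lens f=48): x=3249/851 (≈3.8179) theta=-1659/13616 (≈-0.1218)
z_focus = -x_out/theta_out = -(3249/851)/(-1659/13616) = 17328/553 ≈ 31.3345
Rounded to 4 decimal places: z = 31.3345

Answer: 31.3345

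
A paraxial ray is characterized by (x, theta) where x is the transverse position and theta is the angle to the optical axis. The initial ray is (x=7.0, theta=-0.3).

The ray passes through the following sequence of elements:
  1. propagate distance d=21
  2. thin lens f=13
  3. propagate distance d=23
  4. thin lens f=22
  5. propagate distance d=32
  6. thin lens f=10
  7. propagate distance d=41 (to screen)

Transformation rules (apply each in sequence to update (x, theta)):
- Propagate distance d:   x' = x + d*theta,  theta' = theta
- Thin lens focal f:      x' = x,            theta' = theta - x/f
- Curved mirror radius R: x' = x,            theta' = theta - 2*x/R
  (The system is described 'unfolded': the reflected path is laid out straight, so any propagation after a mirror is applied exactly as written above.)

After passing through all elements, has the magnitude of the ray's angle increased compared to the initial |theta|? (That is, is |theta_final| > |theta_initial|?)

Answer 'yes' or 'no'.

Initial: x=7.0000 theta=-0.3000
After 1 (propagate distance d=21): x=0.7000 theta=-0.3000
After 2 (thin lens f=13): x=0.7000 theta=-23/65 (≈-0.3538)
After 3 (propagate distance d=23): x=-967/130 (≈-7.4385) theta=-23/65 (≈-0.3538)
After 4 (thin lens f=22): x=-967/130 (≈-7.4385) theta=-9/572 (≈-0.0157)
After 5 (propagate distance d=32): x=-11357/1430 (≈-7.9420) theta=-9/572 (≈-0.0157)
After 6 (thin lens f=10): x=-11357/1430 (≈-7.9420) theta=253/325 (≈0.7785)
After 7 (propagate distance d=41 (to screen)): x=171421/7150 (≈23.9750) theta=253/325 (≈0.7785)
|theta_initial|=0.3000 |theta_final|=253/325 (≈0.7785) -> increased

Answer: yes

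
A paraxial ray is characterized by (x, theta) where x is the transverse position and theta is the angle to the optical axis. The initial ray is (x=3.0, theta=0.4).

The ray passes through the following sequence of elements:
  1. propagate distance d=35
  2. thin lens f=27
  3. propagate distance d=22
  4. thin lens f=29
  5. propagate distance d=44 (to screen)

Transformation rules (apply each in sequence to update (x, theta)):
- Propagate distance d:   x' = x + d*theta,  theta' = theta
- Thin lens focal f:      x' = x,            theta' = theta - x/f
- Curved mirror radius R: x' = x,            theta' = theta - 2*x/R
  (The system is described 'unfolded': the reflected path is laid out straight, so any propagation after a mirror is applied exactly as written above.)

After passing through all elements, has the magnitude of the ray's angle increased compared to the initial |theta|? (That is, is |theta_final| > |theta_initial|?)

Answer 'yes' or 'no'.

Answer: yes

Derivation:
Initial: x=3.0000 theta=0.4000
After 1 (propagate distance d=35): x=17.0000 theta=0.4000
After 2 (thin lens f=27): x=17.0000 theta=-31/135 (≈-0.2296)
After 3 (propagate distance d=22): x=1613/135 (≈11.9481) theta=-31/135 (≈-0.2296)
After 4 (thin lens f=29): x=1613/135 (≈11.9481) theta=-2512/3915 (≈-0.6416)
After 5 (propagate distance d=44 (to screen)): x=-63751/3915 (≈-16.2838) theta=-2512/3915 (≈-0.6416)
|theta_initial|=0.4000 |theta_final|=2512/3915 (≈0.6416) -> increased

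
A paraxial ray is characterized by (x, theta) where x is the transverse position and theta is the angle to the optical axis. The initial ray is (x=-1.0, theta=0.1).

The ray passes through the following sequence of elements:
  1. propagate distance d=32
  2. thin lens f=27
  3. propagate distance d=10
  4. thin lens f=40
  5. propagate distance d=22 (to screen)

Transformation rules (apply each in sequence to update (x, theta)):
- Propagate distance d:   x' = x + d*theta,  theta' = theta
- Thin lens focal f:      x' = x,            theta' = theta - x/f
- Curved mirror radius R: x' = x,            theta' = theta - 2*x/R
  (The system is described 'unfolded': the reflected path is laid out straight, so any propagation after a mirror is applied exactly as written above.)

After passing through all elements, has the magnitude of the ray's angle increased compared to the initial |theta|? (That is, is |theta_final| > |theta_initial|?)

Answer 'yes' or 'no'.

Answer: no

Derivation:
Initial: x=-1.0000 theta=0.1000
After 1 (propagate distance d=32): x=2.2000 theta=0.1000
After 2 (thin lens f=27): x=2.2000 theta=1/54 (≈0.0185)
After 3 (propagate distance d=10): x=322/135 (≈2.3852) theta=1/54 (≈0.0185)
After 4 (thin lens f=40): x=322/135 (≈2.3852) theta=-37/900 (≈-0.0411)
After 5 (propagate distance d=22 (to screen)): x=1999/1350 (≈1.4807) theta=-37/900 (≈-0.0411)
|theta_initial|=0.1000 |theta_final|=37/900 (≈0.0411) -> not increased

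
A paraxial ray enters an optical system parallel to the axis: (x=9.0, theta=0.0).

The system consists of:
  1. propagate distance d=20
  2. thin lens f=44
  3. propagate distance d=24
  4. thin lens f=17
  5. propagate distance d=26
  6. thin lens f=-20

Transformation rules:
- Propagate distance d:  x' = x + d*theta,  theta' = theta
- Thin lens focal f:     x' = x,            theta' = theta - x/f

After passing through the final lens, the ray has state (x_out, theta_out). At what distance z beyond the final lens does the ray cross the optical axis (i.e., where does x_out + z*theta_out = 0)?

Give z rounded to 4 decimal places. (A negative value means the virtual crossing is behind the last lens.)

Initial: x=9.0000 theta=0.0000
After 1 (propagate distance d=20): x=9.0000 theta=0.0000
After 2 (thin lens f=44): x=9.0000 theta=-9/44 (≈-0.2045)
After 3 (propagate distance d=24): x=45/11 (≈4.0909) theta=-9/44 (≈-0.2045)
After 4 (thin lens f=17): x=45/11 (≈4.0909) theta=-333/748 (≈-0.4452)
After 5 (propagate distance d=26): x=-2799/374 (≈-7.4840) theta=-333/748 (≈-0.4452)
After 6 (thin lens f=-20): x=-2799/374 (≈-7.4840) theta=-6129/7480 (≈-0.8194)
z_focus = -x_out/theta_out = -(-2799/374)/(-6129/7480) = -6220/681 ≈ -9.1336
Rounded to 4 decimal places: z = -9.1336

Answer: -9.1336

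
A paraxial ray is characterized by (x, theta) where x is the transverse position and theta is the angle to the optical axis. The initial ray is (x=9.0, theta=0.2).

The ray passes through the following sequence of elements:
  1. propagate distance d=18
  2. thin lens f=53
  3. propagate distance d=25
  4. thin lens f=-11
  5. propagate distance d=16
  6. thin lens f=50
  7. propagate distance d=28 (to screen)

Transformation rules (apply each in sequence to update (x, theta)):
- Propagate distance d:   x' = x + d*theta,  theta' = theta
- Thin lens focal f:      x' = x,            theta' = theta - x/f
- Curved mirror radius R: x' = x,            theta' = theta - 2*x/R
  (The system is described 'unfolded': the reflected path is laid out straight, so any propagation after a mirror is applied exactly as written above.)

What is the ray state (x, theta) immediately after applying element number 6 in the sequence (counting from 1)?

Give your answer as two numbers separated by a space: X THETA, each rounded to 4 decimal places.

Initial: x=9.0000 theta=0.2000
After 1 (propagate distance d=18): x=12.6000 theta=0.2000
After 2 (thin lens f=53): x=12.6000 theta=-2/53 (≈-0.0377)
After 3 (propagate distance d=25): x=3089/265 (≈11.6566) theta=-2/53 (≈-0.0377)
After 4 (thin lens f=-11): x=3089/265 (≈11.6566) theta=2979/2915 (≈1.0220)
After 5 (propagate distance d=16): x=81643/2915 (≈28.0079) theta=2979/2915 (≈1.0220)
After 6 (thin lens f=50): x=81643/2915 (≈28.0079) theta=67307/145750 (≈0.4618)
Rounded to 4 decimal places: x = 28.0079, theta = 0.4618

Answer: 28.0079 0.4618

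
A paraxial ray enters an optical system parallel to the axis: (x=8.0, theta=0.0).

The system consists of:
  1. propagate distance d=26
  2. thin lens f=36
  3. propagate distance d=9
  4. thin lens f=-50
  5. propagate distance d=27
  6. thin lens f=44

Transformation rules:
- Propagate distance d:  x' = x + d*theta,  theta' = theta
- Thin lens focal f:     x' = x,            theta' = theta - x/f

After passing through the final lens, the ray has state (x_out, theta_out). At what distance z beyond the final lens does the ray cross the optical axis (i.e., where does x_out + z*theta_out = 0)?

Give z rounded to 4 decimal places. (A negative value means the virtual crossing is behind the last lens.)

Initial: x=8.0000 theta=0.0000
After 1 (propagate distance d=26): x=8.0000 theta=0.0000
After 2 (thin lens f=36): x=8.0000 theta=-2/9 (≈-0.2222)
After 3 (propagate distance d=9): x=6.0000 theta=-2/9 (≈-0.2222)
After 4 (thin lens f=-50): x=6.0000 theta=-23/225 (≈-0.1022)
After 5 (propagate distance d=27): x=3.2400 theta=-23/225 (≈-0.1022)
After 6 (thin lens f=44): x=3.2400 theta=-1741/9900 (≈-0.1759)
z_focus = -x_out/theta_out = -(3.2400)/(-1741/9900) = 32076/1741 ≈ 18.4239
Rounded to 4 decimal places: z = 18.4239

Answer: 18.4239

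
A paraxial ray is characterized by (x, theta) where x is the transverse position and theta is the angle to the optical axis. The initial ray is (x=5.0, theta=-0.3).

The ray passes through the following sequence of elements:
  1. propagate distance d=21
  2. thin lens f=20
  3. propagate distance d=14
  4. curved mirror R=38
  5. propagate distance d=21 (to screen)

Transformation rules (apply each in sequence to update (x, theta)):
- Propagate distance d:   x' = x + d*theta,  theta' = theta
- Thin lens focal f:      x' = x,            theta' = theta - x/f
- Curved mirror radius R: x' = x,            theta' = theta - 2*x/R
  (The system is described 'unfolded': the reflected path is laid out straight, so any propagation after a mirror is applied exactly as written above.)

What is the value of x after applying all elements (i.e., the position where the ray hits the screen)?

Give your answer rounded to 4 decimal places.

Initial: x=5.0000 theta=-0.3000
After 1 (propagate distance d=21): x=-1.3000 theta=-0.3000
After 2 (thin lens f=20): x=-1.3000 theta=-0.2350
After 3 (propagate distance d=14): x=-4.5900 theta=-0.2350
After 4 (curved mirror R=38): x=-4.5900 theta=1/152 (≈0.0066)
After 5 (propagate distance d=21 (to screen)): x=-16917/3800 (≈-4.4518) theta=1/152 (≈0.0066)
Rounded to 4 decimal places: x = -4.4518

Answer: -4.4518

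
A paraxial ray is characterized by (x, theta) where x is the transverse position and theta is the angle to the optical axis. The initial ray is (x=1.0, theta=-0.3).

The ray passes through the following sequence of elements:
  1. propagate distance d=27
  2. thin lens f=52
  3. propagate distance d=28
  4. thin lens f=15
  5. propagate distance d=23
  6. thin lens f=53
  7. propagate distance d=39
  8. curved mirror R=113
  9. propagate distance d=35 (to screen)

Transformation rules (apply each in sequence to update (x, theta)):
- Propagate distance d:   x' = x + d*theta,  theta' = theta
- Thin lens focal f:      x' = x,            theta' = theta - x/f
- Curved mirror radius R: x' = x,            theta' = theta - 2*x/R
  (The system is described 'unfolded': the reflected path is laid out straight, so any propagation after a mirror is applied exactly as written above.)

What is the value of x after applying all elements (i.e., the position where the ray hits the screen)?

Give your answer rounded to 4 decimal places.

Initial: x=1.0000 theta=-0.3000
After 1 (propagate distance d=27): x=-7.1000 theta=-0.3000
After 2 (thin lens f=52): x=-7.1000 theta=-17/104 (≈-0.1635)
After 3 (propagate distance d=28): x=-759/65 (≈-11.6769) theta=-17/104 (≈-0.1635)
After 4 (thin lens f=15): x=-759/65 (≈-11.6769) theta=0.6150
After 5 (propagate distance d=23): x=6417/2600 (≈2.4681) theta=0.6150
After 6 (thin lens f=53): x=6417/2600 (≈2.4681) theta=7833/13780 (≈0.5684)
After 7 (propagate distance d=39): x=3394971/137800 (≈24.6369) theta=7833/13780 (≈0.5684)
After 8 (curved mirror R=113): x=3394971/137800 (≈24.6369) theta=515337/3892850 (≈0.1324)
After 9 (propagate distance d=35 (to screen)): x=455778903/15571400 (≈29.2703) theta=515337/3892850 (≈0.1324)
Rounded to 4 decimal places: x = 29.2703

Answer: 29.2703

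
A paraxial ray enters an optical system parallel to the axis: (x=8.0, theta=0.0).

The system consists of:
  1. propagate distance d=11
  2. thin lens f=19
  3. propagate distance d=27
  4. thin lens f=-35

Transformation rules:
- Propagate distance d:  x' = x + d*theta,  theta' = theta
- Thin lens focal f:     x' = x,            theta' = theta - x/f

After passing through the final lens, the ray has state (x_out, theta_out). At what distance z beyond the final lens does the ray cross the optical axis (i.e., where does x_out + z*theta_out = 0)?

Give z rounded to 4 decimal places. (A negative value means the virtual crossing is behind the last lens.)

Initial: x=8.0000 theta=0.0000
After 1 (propagate distance d=11): x=8.0000 theta=0.0000
After 2 (thin lens f=19): x=8.0000 theta=-8/19 (≈-0.4211)
After 3 (propagate distance d=27): x=-64/19 (≈-3.3684) theta=-8/19 (≈-0.4211)
After 4 (thin lens f=-35): x=-64/19 (≈-3.3684) theta=-344/665 (≈-0.5173)
z_focus = -x_out/theta_out = -(-64/19)/(-344/665) = -280/43 ≈ -6.5116
Rounded to 4 decimal places: z = -6.5116

Answer: -6.5116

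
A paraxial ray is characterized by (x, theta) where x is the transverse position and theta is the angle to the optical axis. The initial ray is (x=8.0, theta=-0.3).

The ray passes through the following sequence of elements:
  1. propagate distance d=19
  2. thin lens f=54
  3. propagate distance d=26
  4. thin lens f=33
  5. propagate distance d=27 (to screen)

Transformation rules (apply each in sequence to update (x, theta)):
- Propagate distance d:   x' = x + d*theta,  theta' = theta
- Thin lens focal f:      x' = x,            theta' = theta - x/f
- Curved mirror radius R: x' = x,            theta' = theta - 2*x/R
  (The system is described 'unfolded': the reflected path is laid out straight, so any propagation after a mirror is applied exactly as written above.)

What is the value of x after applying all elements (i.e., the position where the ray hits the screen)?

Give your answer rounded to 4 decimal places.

Initial: x=8.0000 theta=-0.3000
After 1 (propagate distance d=19): x=2.3000 theta=-0.3000
After 2 (thin lens f=54): x=2.3000 theta=-37/108 (≈-0.3426)
After 3 (propagate distance d=26): x=-892/135 (≈-6.6074) theta=-37/108 (≈-0.3426)
After 4 (thin lens f=33): x=-892/135 (≈-6.6074) theta=-2537/17820 (≈-0.1424)
After 5 (propagate distance d=27 (to screen)): x=-62081/5940 (≈-10.4513) theta=-2537/17820 (≈-0.1424)
Rounded to 4 decimal places: x = -10.4513

Answer: -10.4513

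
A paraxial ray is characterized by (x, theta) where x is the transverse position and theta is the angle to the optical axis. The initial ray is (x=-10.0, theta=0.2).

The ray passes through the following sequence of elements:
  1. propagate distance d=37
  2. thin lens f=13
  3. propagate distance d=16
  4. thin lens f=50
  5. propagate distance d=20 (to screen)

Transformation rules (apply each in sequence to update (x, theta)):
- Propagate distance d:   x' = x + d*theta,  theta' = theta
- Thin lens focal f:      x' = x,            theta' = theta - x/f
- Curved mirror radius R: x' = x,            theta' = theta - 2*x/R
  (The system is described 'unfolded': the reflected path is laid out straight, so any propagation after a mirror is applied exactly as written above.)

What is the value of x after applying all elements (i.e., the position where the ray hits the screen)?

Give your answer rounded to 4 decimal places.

Initial: x=-10.0000 theta=0.2000
After 1 (propagate distance d=37): x=-2.6000 theta=0.2000
After 2 (thin lens f=13): x=-2.6000 theta=0.4000
After 3 (propagate distance d=16): x=3.8000 theta=0.4000
After 4 (thin lens f=50): x=3.8000 theta=0.3240
After 5 (propagate distance d=20 (to screen)): x=10.2800 theta=0.3240
Rounded to 4 decimal places: x = 10.2800

Answer: 10.2800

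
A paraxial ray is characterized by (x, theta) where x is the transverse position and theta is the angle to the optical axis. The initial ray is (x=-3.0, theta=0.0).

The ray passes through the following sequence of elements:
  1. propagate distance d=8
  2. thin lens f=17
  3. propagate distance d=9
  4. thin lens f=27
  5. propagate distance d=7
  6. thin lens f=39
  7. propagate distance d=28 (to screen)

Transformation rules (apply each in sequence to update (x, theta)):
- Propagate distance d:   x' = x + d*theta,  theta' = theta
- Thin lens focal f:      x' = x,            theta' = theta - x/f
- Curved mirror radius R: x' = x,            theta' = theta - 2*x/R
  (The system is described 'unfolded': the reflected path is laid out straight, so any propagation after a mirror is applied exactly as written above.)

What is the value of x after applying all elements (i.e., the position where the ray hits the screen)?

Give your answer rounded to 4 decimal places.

Initial: x=-3.0000 theta=0.0000
After 1 (propagate distance d=8): x=-3.0000 theta=0.0000
After 2 (thin lens f=17): x=-3.0000 theta=3/17 (≈0.1765)
After 3 (propagate distance d=9): x=-24/17 (≈-1.4118) theta=3/17 (≈0.1765)
After 4 (thin lens f=27): x=-24/17 (≈-1.4118) theta=35/153 (≈0.2288)
After 5 (propagate distance d=7): x=29/153 (≈0.1895) theta=35/153 (≈0.2288)
After 6 (thin lens f=39): x=29/153 (≈0.1895) theta=1336/5967 (≈0.2239)
After 7 (propagate distance d=28 (to screen)): x=2267/351 (≈6.4587) theta=1336/5967 (≈0.2239)
Rounded to 4 decimal places: x = 6.4587

Answer: 6.4587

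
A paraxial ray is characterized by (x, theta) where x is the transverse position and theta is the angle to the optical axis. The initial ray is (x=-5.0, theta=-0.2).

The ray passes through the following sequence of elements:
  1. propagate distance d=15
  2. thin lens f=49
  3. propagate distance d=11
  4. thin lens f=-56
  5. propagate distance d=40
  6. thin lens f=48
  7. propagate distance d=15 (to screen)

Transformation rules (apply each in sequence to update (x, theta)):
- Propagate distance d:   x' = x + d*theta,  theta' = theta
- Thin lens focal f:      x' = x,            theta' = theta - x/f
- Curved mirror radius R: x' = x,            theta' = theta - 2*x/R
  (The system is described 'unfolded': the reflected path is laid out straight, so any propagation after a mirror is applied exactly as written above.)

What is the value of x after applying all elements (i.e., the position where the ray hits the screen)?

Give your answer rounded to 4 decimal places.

Initial: x=-5.0000 theta=-0.2000
After 1 (propagate distance d=15): x=-8.0000 theta=-0.2000
After 2 (thin lens f=49): x=-8.0000 theta=-9/245 (≈-0.0367)
After 3 (propagate distance d=11): x=-2059/245 (≈-8.4041) theta=-9/245 (≈-0.0367)
After 4 (thin lens f=-56): x=-2059/245 (≈-8.4041) theta=-2563/13720 (≈-0.1868)
After 5 (propagate distance d=40): x=-27228/1715 (≈-15.8764) theta=-2563/13720 (≈-0.1868)
After 6 (thin lens f=48): x=-27228/1715 (≈-15.8764) theta=395/2744 (≈0.1440)
After 7 (propagate distance d=15 (to screen)): x=-188199/13720 (≈-13.7171) theta=395/2744 (≈0.1440)
Rounded to 4 decimal places: x = -13.7171

Answer: -13.7171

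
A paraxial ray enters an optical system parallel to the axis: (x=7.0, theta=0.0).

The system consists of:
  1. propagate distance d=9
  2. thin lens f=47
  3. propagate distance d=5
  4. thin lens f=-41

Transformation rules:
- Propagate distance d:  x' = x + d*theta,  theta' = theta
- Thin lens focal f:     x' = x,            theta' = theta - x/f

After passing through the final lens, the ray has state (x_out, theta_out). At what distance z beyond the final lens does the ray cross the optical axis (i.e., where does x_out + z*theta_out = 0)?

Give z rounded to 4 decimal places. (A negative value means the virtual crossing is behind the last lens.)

Initial: x=7.0000 theta=0.0000
After 1 (propagate distance d=9): x=7.0000 theta=0.0000
After 2 (thin lens f=47): x=7.0000 theta=-7/47 (≈-0.1489)
After 3 (propagate distance d=5): x=294/47 (≈6.2553) theta=-7/47 (≈-0.1489)
After 4 (thin lens f=-41): x=294/47 (≈6.2553) theta=7/1927 (≈0.0036)
z_focus = -x_out/theta_out = -(294/47)/(7/1927) = -1722.0000
Rounded to 4 decimal places: z = -1722.0000

Answer: -1722.0000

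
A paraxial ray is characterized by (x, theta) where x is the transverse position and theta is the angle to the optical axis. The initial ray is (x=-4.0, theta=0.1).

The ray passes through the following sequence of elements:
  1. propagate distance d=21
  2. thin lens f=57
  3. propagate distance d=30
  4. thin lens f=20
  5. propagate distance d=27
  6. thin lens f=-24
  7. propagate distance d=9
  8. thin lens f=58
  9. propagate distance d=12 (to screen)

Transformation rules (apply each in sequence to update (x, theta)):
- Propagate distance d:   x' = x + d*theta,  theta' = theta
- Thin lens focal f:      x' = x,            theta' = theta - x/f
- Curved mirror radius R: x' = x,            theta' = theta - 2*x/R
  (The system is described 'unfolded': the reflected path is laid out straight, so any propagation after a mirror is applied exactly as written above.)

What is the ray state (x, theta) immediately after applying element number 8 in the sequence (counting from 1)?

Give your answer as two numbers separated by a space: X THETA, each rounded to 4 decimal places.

Initial: x=-4.0000 theta=0.1000
After 1 (propagate distance d=21): x=-1.9000 theta=0.1000
After 2 (thin lens f=57): x=-1.9000 theta=2/15 (≈0.1333)
After 3 (propagate distance d=30): x=2.1000 theta=2/15 (≈0.1333)
After 4 (thin lens f=20): x=2.1000 theta=17/600 (≈0.0283)
After 5 (propagate distance d=27): x=2.8650 theta=17/600 (≈0.0283)
After 6 (thin lens f=-24): x=2.8650 theta=709/4800 (≈0.1477)
After 7 (propagate distance d=9): x=6711/1600 (≈4.1944) theta=709/4800 (≈0.1477)
After 8 (thin lens f=58): x=6711/1600 (≈4.1944) theta=20989/278400 (≈0.0754)
Rounded to 4 decimal places: x = 4.1944, theta = 0.0754

Answer: 4.1944 0.0754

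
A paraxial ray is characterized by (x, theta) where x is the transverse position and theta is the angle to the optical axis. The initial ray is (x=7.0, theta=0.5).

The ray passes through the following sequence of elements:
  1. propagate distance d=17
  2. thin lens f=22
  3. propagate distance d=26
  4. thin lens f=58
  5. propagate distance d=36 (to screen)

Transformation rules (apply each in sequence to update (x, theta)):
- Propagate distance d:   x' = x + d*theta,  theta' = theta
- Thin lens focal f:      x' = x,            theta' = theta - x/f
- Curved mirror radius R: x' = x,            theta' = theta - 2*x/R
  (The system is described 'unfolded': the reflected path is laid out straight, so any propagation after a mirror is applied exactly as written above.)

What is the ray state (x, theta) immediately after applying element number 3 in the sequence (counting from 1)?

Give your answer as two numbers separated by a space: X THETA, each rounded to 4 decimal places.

Answer: 10.1818 -0.2045

Derivation:
Initial: x=7.0000 theta=0.5000
After 1 (propagate distance d=17): x=15.5000 theta=0.5000
After 2 (thin lens f=22): x=15.5000 theta=-9/44 (≈-0.2045)
After 3 (propagate distance d=26): x=112/11 (≈10.1818) theta=-9/44 (≈-0.2045)
Rounded to 4 decimal places: x = 10.1818, theta = -0.2045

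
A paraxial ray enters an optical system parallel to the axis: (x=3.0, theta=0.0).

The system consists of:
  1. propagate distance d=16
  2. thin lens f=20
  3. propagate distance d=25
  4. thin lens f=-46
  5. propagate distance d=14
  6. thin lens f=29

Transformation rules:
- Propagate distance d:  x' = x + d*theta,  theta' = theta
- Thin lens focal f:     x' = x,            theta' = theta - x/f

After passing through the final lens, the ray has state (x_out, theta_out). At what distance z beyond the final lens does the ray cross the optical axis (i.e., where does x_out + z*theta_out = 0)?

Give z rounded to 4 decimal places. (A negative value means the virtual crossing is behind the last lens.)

Answer: -51.1701

Derivation:
Initial: x=3.0000 theta=0.0000
After 1 (propagate distance d=16): x=3.0000 theta=0.0000
After 2 (thin lens f=20): x=3.0000 theta=-0.1500
After 3 (propagate distance d=25): x=-0.7500 theta=-0.1500
After 4 (thin lens f=-46): x=-0.7500 theta=-153/920 (≈-0.1663)
After 5 (propagate distance d=14): x=-354/115 (≈-3.0783) theta=-153/920 (≈-0.1663)
After 6 (thin lens f=29): x=-354/115 (≈-3.0783) theta=-321/5336 (≈-0.0602)
z_focus = -x_out/theta_out = -(-354/115)/(-321/5336) = -27376/535 ≈ -51.1701
Rounded to 4 decimal places: z = -51.1701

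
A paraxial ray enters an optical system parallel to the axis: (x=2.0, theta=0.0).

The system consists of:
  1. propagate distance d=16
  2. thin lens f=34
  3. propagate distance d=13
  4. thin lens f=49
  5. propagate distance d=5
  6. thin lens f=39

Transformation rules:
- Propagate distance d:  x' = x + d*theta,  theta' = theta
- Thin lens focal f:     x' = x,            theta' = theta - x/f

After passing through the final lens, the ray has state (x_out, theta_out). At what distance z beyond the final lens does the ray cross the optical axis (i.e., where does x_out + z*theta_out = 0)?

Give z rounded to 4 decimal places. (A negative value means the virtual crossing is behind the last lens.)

Answer: 7.7680

Derivation:
Initial: x=2.0000 theta=0.0000
After 1 (propagate distance d=16): x=2.0000 theta=0.0000
After 2 (thin lens f=34): x=2.0000 theta=-1/17 (≈-0.0588)
After 3 (propagate distance d=13): x=21/17 (≈1.2353) theta=-1/17 (≈-0.0588)
After 4 (thin lens f=49): x=21/17 (≈1.2353) theta=-10/119 (≈-0.0840)
After 5 (propagate distance d=5): x=97/119 (≈0.8151) theta=-10/119 (≈-0.0840)
After 6 (thin lens f=39): x=97/119 (≈0.8151) theta=-487/4641 (≈-0.1049)
z_focus = -x_out/theta_out = -(97/119)/(-487/4641) = 3783/487 ≈ 7.7680
Rounded to 4 decimal places: z = 7.7680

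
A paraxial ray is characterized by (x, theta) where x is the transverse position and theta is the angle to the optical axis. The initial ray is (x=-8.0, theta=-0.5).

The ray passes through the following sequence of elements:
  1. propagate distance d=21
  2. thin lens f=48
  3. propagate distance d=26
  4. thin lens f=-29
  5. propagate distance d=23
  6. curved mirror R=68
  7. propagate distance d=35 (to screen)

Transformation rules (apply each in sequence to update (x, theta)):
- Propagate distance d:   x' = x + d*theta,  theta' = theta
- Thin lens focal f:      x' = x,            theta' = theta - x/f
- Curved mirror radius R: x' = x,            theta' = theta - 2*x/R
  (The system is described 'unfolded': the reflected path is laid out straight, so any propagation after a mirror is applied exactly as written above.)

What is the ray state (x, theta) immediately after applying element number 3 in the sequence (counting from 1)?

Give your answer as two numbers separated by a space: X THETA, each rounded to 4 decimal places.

Answer: -21.4792 -0.1146

Derivation:
Initial: x=-8.0000 theta=-0.5000
After 1 (propagate distance d=21): x=-18.5000 theta=-0.5000
After 2 (thin lens f=48): x=-18.5000 theta=-11/96 (≈-0.1146)
After 3 (propagate distance d=26): x=-1031/48 (≈-21.4792) theta=-11/96 (≈-0.1146)
Rounded to 4 decimal places: x = -21.4792, theta = -0.1146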